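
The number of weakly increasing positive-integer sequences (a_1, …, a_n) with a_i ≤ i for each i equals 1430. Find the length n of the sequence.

8

Such sub-staircase sequences of length n are counted by C_n. The Catalan number equal to 1430 is C_8.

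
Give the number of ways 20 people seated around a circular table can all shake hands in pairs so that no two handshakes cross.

Non-crossing handshake pairings of 2n people are counted by C_n; 20 people gives n = 10.
C_10 = C(20,10)/11 = 184756/11 = 16796.

16796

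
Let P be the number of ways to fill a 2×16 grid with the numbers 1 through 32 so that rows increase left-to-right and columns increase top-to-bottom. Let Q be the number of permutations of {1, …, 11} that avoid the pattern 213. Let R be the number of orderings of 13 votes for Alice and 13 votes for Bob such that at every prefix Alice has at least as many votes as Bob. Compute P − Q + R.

By the hook-length formula (or a Dyck-path bijection), SYT of shape 2×16 number C_16. So P = C_16 = 35357670.
Permutations of [n] avoiding any single length-3 pattern are counted by C_n; here n = 11. So Q = C_11 = 58786.
Reading a vote for the leader as '(' and for the other as ')' turns such a sequence into a balanced string of 13 pairs, so the count is C_13. So R = C_13 = 742900.
P − Q + R = 35357670 − 58786 + 742900 = 36041784.

36041784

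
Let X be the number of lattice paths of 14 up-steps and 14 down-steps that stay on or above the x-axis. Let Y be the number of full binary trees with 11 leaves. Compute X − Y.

2657644

A Dyck path with 14 up-steps and 14 down-steps has semilength 14, so there are C_14 of them. So X = C_14 = 2674440.
A full binary tree with L leaves has L−1 internal nodes and is counted by C_{L−1}; L = 11 gives C_10. So Y = C_10 = 16796.
X − Y = 2674440 − 16796 = 2657644.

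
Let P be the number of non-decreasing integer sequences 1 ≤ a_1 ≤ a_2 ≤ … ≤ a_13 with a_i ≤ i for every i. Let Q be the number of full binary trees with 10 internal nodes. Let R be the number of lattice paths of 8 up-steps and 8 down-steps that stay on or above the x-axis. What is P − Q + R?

727534

Such sub-staircase sequences of length n are counted by C_n; here n = 13. So P = C_13 = 742900.
The number of full binary trees on 10 internal nodes is the Catalan number C_10. So Q = C_10 = 16796.
A Dyck path with 8 up-steps and 8 down-steps has semilength 8, so there are C_8 of them. So R = C_8 = 1430.
P − Q + R = 742900 − 16796 + 1430 = 727534.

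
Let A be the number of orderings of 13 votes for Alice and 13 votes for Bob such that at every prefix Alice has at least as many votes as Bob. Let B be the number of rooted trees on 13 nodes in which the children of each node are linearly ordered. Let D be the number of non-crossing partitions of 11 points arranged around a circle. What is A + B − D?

Ballot sequences with n votes each where one side never trails are Dyck words, counted by C_n; here n = 13. So A = C_13 = 742900.
Rooted ordered (plane) trees on m nodes have m−1 edges and are counted by C_{m−1}; m = 13 gives C_12. So B = C_12 = 208012.
Non-crossing partitions of an n-element set are counted by C_n; here n = 11. So D = C_11 = 58786.
A + B − D = 742900 + 208012 − 58786 = 892126.

892126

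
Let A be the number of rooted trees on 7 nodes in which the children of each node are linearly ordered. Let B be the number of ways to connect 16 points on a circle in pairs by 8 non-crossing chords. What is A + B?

A rooted plane tree on 7 nodes has 6 edges, and such trees are counted by C_6. So A = C_6 = 132.
Pairing 16 circle points by 8 non-crossing chords gives C_8 matchings. So B = C_8 = 1430.
A + B = 132 + 1430 = 1562.

1562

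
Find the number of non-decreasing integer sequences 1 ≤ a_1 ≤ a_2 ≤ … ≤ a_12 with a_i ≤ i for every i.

Such sub-staircase sequences of length n are counted by C_n; here n = 12.
C_12 = C(24,12)/13 = 2704156/13 = 208012.

208012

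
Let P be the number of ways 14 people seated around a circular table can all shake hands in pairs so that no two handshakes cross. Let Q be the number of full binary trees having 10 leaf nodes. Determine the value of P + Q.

Non-crossing handshake pairings of 2n people are counted by C_n; 14 people gives n = 7. So P = C_7 = 429.
Full binary trees with 10 leaves have 10−1 = 9 internal nodes, so there are C_9 of them. So Q = C_9 = 4862.
P + Q = 429 + 4862 = 5291.

5291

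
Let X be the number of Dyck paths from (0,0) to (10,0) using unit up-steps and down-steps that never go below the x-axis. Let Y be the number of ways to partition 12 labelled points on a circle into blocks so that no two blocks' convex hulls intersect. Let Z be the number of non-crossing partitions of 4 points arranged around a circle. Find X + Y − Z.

Paths of 5 up- and 5 down-steps that never dip below the axis are Dyck paths; their count is C_5. So X = C_5 = 42.
Non-crossing partitions of an n-element set are counted by C_n; here n = 12. So Y = C_12 = 208012.
The non-crossing partitions of [4] form a lattice of size C_4. So Z = C_4 = 14.
X + Y − Z = 42 + 208012 − 14 = 208040.

208040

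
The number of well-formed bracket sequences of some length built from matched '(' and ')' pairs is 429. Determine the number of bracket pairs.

7

Balanced strings of n bracket-pairs are counted by C_n. The Catalan number equal to 429 is C_7.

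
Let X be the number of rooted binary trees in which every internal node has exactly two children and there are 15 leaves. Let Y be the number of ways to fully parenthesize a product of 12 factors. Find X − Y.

2615654

A full binary tree with L leaves has L−1 internal nodes and is counted by C_{L−1}; L = 15 gives C_14. So X = C_14 = 2674440.
Ways to associate a product of 12 factors correspond to binary trees on 12 leaves, so the count is C_11. So Y = C_11 = 58786.
X − Y = 2674440 − 58786 = 2615654.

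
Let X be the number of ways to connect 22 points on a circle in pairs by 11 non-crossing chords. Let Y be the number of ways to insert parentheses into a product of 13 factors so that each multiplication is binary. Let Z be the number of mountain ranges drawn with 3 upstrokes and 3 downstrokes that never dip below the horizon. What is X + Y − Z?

Non-crossing perfect matchings of 2n points on a circle are counted by C_n; with 22 points, n = 11. So X = C_11 = 58786.
Bracketing 13 factors into binary products is counted by C_{13−1} = C_12. So Y = C_12 = 208012.
Paths of 3 up- and 3 down-steps that never dip below the axis are Dyck paths; their count is C_3. So Z = C_3 = 5.
X + Y − Z = 58786 + 208012 − 5 = 266793.

266793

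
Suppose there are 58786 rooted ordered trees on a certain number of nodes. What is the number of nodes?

12

Rooted ordered trees on m nodes are counted by C_{m−1}, and C_11 = 58786.
So the index is 11, and the number of nodes is 11 + 1 = 12.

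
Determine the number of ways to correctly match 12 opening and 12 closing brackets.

208012

With 12 pairs the number of balanced bracket strings is the Catalan number C_12.
C_12 = 208012.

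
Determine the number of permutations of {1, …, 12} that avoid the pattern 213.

For any fixed pattern of length 3, the pattern-avoiding permutations of [12] number C_12.
C_12 = 208012.

208012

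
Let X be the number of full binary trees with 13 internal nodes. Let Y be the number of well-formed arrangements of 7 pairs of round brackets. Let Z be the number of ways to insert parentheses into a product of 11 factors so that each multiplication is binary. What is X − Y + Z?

759267

The number of full binary trees on 13 internal nodes is the Catalan number C_13. So X = C_13 = 742900.
With 7 pairs the number of balanced bracket strings is the Catalan number C_7. So Y = C_7 = 429.
Parenthesizations of m factors correspond to full binary trees with m leaves, counted by C_{m−1}; m = 11 gives C_10. So Z = C_10 = 16796.
X − Y + Z = 742900 − 429 + 16796 = 759267.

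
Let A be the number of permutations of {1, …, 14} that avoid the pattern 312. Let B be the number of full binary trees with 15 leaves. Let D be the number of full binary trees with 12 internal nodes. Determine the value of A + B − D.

For any fixed pattern of length 3, the pattern-avoiding permutations of [14] number C_14. So A = C_14 = 2674440.
A full binary tree with L leaves has L−1 internal nodes and is counted by C_{L−1}; L = 15 gives C_14. So B = C_14 = 2674440.
The number of full binary trees on 12 internal nodes is the Catalan number C_12. So D = C_12 = 208012.
A + B − D = 2674440 + 2674440 − 208012 = 5140868.

5140868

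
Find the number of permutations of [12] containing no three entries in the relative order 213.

208012

Permutations of [n] avoiding any single length-3 pattern are counted by C_n; here n = 12.
C_12 = 208012.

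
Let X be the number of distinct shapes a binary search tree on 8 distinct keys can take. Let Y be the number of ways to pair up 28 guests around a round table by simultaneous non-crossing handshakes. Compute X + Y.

2675870

There are C_n binary search tree shapes on n keys; with n = 8 that is C_8. So X = C_8 = 1430.
Non-crossing handshake pairings of 2n people are counted by C_n; 28 people gives n = 14. So Y = C_14 = 2674440.
X + Y = 1430 + 2674440 = 2675870.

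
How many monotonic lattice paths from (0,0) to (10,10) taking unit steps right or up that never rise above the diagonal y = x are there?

16796

Sub-diagonal monotone paths from (0,0) to (10,10) biject with Dyck paths of semilength 10, giving C_10.
C_10 = C_9 · 2(2·9+1)/(9+2) = 4862 · 38/11 = 16796.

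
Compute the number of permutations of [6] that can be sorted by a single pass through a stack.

Stack-sortable permutations are exactly the 231-avoiding ones, counted by C_n; here n = 6.
C_6 = C(12,6)/7 = 924/7 = 132.

132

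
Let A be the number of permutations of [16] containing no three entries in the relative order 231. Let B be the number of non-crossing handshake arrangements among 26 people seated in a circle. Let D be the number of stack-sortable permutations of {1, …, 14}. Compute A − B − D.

31940330

For any fixed pattern of length 3, the pattern-avoiding permutations of [16] number C_16. So A = C_16 = 35357670.
With 26 = 2·13 people, non-crossing handshake pairings are non-crossing perfect matchings on a circle, counted by C_13. So B = C_13 = 742900.
Stack-sortable permutations are exactly the 231-avoiding ones, counted by C_n; here n = 14. So D = C_14 = 2674440.
A − B − D = 35357670 − 742900 − 2674440 = 31940330.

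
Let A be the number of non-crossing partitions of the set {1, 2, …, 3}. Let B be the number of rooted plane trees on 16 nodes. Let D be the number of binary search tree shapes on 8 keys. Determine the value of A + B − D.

Non-crossing partitions of an n-element set are counted by C_n; here n = 3. So A = C_3 = 5.
Rooted ordered (plane) trees on m nodes have m−1 edges and are counted by C_{m−1}; m = 16 gives C_15. So B = C_15 = 9694845.
Rooted binary trees with 8 nodes (each child slot possibly empty) number C_8. So D = C_8 = 1430.
A + B − D = 5 + 9694845 − 1430 = 9693420.

9693420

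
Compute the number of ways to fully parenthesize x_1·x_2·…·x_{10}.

Bracketing 10 factors into binary products is counted by C_{10−1} = C_9.
C_9 = C_8 · 2(2·8+1)/(8+2) = 1430 · 34/10 = 4862.

4862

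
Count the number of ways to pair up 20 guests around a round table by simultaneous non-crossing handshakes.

16796

With 20 = 2·10 people, non-crossing handshake pairings are non-crossing perfect matchings on a circle, counted by C_10.
C_10 = C(20,10)/11 = 184756/11 = 16796.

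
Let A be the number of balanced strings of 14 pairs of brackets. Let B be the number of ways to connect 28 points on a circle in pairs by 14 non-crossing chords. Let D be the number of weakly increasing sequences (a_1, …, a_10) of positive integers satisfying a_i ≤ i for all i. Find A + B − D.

With 14 pairs the number of balanced bracket strings is the Catalan number C_14. So A = C_14 = 2674440.
Non-crossing perfect matchings of 2n points on a circle are counted by C_n; with 28 points, n = 14. So B = C_14 = 2674440.
Such sub-staircase sequences of length n are counted by C_n; here n = 10. So D = C_10 = 16796.
A + B − D = 2674440 + 2674440 − 16796 = 5332084.

5332084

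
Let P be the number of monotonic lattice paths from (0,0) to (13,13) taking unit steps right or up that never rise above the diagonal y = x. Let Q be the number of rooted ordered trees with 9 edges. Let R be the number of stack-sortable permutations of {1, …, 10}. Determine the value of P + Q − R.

Sub-diagonal monotone paths from (0,0) to (13,13) biject with Dyck paths of semilength 13, giving C_13. So P = C_13 = 742900.
A rooted plane tree with 9 edges has 10 nodes, and the count is C_9. So Q = C_9 = 4862.
Stack-sortable permutations are exactly the 231-avoiding ones, counted by C_n; here n = 10. So R = C_10 = 16796.
P + Q − R = 742900 + 4862 − 16796 = 730966.

730966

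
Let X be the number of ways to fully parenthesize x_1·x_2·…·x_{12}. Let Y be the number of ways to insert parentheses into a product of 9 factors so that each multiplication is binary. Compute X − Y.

Parenthesizations of m factors correspond to full binary trees with m leaves, counted by C_{m−1}; m = 12 gives C_11. So X = C_11 = 58786.
Parenthesizations of m factors correspond to full binary trees with m leaves, counted by C_{m−1}; m = 9 gives C_8. So Y = C_8 = 1430.
X − Y = 58786 − 1430 = 57356.

57356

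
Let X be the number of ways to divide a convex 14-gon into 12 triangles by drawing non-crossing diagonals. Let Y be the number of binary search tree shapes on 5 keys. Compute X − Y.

207970

A convex 14-gon is triangulated into 12 triangles, and the number of such triangulations is the Catalan number C_{14−2} = C_12. So X = C_12 = 208012.
Rooted binary trees with 5 nodes (each child slot possibly empty) number C_5. So Y = C_5 = 42.
X − Y = 208012 − 42 = 207970.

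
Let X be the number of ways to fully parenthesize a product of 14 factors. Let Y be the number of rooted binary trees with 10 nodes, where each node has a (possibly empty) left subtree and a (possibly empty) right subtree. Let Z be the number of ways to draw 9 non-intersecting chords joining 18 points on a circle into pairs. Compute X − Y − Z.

Ways to associate a product of 14 factors correspond to binary trees on 14 leaves, so the count is C_13. So X = C_13 = 742900.
There are C_n binary search tree shapes on n keys; with n = 10 that is C_10. So Y = C_10 = 16796.
Non-crossing perfect matchings of 2n points on a circle are counted by C_n; with 18 points, n = 9. So Z = C_9 = 4862.
X − Y − Z = 742900 − 16796 − 4862 = 721242.

721242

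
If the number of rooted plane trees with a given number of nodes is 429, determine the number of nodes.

8

Rooted ordered trees on m nodes are counted by C_{m−1}, and C_7 = 429.
So the index is 7, and the number of nodes is 7 + 1 = 8.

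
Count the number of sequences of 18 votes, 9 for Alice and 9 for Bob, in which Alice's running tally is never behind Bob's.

Reading a vote for the leader as '(' and for the other as ')' turns such a sequence into a balanced string of 9 pairs, so the count is C_9.
C_9 = C_8 · 2(2·8+1)/(8+2) = 1430 · 34/10 = 4862.

4862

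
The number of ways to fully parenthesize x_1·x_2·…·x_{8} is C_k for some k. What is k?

7

Bracketing 8 factors into binary products is counted by C_{8−1} = C_7.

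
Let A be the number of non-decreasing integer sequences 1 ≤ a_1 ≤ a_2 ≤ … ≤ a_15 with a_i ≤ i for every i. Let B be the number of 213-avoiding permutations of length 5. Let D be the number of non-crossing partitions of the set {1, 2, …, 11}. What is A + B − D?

Weakly increasing sequences with a_i ≤ i biject with Dyck paths of semilength 15, so there are C_15. So A = C_15 = 9694845.
Permutations of [n] avoiding any single length-3 pattern are counted by C_n; here n = 5. So B = C_5 = 42.
Non-crossing partitions of an n-element set are counted by C_n; here n = 11. So D = C_11 = 58786.
A + B − D = 9694845 + 42 − 58786 = 9636101.

9636101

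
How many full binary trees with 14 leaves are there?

742900

A full binary tree with L leaves has L−1 internal nodes and is counted by C_{L−1}; L = 14 gives C_13.
C_13 = C(26,13)/14 = 10400600/14 = 742900.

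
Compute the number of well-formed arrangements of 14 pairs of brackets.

2674440

With 14 pairs the number of balanced bracket strings is the Catalan number C_14.
C_14 = C(28,14)/15 = 40116600/15 = 2674440.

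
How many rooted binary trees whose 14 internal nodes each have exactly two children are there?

The number of full binary trees on 14 internal nodes is the Catalan number C_14.
C_14 = C_13 · 2(2·13+1)/(13+2) = 742900 · 54/15 = 2674440.

2674440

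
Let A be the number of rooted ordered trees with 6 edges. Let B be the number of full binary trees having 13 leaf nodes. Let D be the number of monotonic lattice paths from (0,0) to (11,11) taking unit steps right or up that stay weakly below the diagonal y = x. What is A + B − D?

A rooted plane tree with 6 edges has 7 nodes, and the count is C_6. So A = C_6 = 132.
A full binary tree with L leaves has L−1 internal nodes and is counted by C_{L−1}; L = 13 gives C_12. So B = C_12 = 208012.
Monotone paths in an n×n grid that stay weakly below the diagonal are counted by C_n; here n = 11. So D = C_11 = 58786.
A + B − D = 132 + 208012 − 58786 = 149358.

149358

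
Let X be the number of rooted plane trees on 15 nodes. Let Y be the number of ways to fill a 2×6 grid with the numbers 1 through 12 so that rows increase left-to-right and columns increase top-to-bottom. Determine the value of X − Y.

2674308

A rooted plane tree on 15 nodes has 14 edges, and such trees are counted by C_14. So X = C_14 = 2674440.
By the hook-length formula (or a Dyck-path bijection), SYT of shape 2×6 number C_6. So Y = C_6 = 132.
X − Y = 2674440 − 132 = 2674308.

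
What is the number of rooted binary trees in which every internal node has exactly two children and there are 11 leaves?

16796

Full binary trees with 11 leaves have 11−1 = 10 internal nodes, so there are C_10 of them.
C_10 = C_9 · 2(2·9+1)/(9+2) = 4862 · 38/11 = 16796.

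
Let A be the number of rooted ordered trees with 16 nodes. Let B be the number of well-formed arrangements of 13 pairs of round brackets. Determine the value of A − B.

8951945

A rooted plane tree on 16 nodes has 15 edges, and such trees are counted by C_15. So A = C_15 = 9694845.
A balanced arrangement of 13 bracket pairs is a Dyck word of semilength 13, so the count is C_13. So B = C_13 = 742900.
A − B = 9694845 − 742900 = 8951945.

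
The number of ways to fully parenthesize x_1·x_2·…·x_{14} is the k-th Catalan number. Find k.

Bracketing 14 factors into binary products is counted by C_{14−1} = C_13.

13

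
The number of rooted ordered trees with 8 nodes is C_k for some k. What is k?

7

A rooted plane tree on 8 nodes has 7 edges, and such trees are counted by C_7.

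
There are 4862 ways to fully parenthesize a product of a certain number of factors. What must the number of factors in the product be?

Parenthesizations of m factors are counted by C_{m−1}. Since C_9 = 4862, the index is 9.
So the index is 9, and the number of factors is 9 + 1 = 10.

10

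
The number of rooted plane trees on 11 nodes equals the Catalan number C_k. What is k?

10

A rooted plane tree on 11 nodes has 10 edges, and such trees are counted by C_10.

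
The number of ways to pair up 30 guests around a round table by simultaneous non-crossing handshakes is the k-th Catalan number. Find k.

Non-crossing handshake pairings of 2n people are counted by C_n; 30 people gives n = 15.

15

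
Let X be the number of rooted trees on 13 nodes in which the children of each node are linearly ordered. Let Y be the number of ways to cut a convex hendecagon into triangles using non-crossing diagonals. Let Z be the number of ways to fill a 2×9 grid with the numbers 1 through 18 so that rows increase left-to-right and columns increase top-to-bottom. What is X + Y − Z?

208012

A rooted plane tree on 13 nodes has 12 edges, and such trees are counted by C_12. So X = C_12 = 208012.
A convex 11-gon is triangulated into 9 triangles, and the number of such triangulations is the Catalan number C_{11−2} = C_9. So Y = C_9 = 4862.
Standard Young tableaux of shape 2×n are counted by C_n; here n = 9. So Z = C_9 = 4862.
X + Y − Z = 208012 + 4862 − 4862 = 208012.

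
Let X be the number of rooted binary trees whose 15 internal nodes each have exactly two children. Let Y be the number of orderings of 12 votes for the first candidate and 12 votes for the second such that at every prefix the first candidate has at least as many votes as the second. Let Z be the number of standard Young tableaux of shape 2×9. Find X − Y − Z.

9481971

Full binary trees with n internal nodes are counted by C_n; here n = 15. So X = C_15 = 9694845.
Reading a vote for the leader as '(' and for the other as ')' turns such a sequence into a balanced string of 12 pairs, so the count is C_12. So Y = C_12 = 208012.
By the hook-length formula (or a Dyck-path bijection), SYT of shape 2×9 number C_9. So Z = C_9 = 4862.
X − Y − Z = 9694845 − 208012 − 4862 = 9481971.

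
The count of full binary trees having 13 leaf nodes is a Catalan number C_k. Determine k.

12

Full binary trees with 13 leaves have 13−1 = 12 internal nodes, so there are C_12 of them.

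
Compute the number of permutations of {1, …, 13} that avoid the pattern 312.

742900

Permutations of [n] avoiding any single length-3 pattern are counted by C_n; here n = 13.
C_13 = C(26,13)/14 = 10400600/14 = 742900.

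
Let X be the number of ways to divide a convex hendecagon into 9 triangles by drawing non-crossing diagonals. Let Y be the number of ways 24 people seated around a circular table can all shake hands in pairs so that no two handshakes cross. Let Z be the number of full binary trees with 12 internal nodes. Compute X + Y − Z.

4862

A convex 11-gon is triangulated into 9 triangles, and the number of such triangulations is the Catalan number C_{11−2} = C_9. So X = C_9 = 4862.
With 24 = 2·12 people, non-crossing handshake pairings are non-crossing perfect matchings on a circle, counted by C_12. So Y = C_12 = 208012.
Full binary trees with n internal nodes are counted by C_n; here n = 12. So Z = C_12 = 208012.
X + Y − Z = 4862 + 208012 − 208012 = 4862.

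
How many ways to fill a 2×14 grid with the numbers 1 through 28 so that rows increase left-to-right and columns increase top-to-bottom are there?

Standard Young tableaux of shape 2×n are counted by C_n; here n = 14.
C_14 = 2674440.

2674440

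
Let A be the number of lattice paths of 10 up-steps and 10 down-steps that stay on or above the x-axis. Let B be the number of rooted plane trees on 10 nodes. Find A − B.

Paths of 10 up- and 10 down-steps that never dip below the axis are Dyck paths; their count is C_10. So A = C_10 = 16796.
A rooted plane tree on 10 nodes has 9 edges, and such trees are counted by C_9. So B = C_9 = 4862.
A − B = 16796 − 4862 = 11934.

11934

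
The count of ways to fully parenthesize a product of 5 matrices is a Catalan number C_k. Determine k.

4

Bracketing 5 factors into binary products is counted by C_{5−1} = C_4.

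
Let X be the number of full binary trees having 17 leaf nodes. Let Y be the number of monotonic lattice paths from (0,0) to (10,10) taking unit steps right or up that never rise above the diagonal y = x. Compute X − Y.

Full binary trees with 17 leaves have 17−1 = 16 internal nodes, so there are C_16 of them. So X = C_16 = 35357670.
Sub-diagonal monotone paths from (0,0) to (10,10) biject with Dyck paths of semilength 10, giving C_10. So Y = C_10 = 16796.
X − Y = 35357670 − 16796 = 35340874.

35340874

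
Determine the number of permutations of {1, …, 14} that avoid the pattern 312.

Permutations of [n] avoiding any single length-3 pattern are counted by C_n; here n = 14.
C_14 = 2674440.

2674440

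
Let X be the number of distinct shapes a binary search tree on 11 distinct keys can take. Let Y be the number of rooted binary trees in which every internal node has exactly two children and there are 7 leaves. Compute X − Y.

58654

There are C_n binary search tree shapes on n keys; with n = 11 that is C_11. So X = C_11 = 58786.
A full binary tree with L leaves has L−1 internal nodes and is counted by C_{L−1}; L = 7 gives C_6. So Y = C_6 = 132.
X − Y = 58786 − 132 = 58654.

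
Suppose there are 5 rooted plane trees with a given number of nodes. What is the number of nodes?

Rooted ordered trees on m nodes are counted by C_{m−1}. The Catalan number equal to 5 is C_3.
So the index is 3, and the number of nodes is 3 + 1 = 4.

4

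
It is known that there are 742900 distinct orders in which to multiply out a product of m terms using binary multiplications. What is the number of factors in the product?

14

Parenthesizations of m factors are counted by C_{m−1}. The Catalan number equal to 742900 is C_13.
So the index is 13, and the number of factors is 13 + 1 = 14.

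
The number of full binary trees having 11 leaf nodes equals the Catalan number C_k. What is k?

10

Full binary trees with 11 leaves have 11−1 = 10 internal nodes, so there are C_10 of them.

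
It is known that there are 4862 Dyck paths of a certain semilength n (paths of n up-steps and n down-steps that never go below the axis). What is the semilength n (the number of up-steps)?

9

Dyck paths of semilength n are counted by C_n, and C_9 = 4862.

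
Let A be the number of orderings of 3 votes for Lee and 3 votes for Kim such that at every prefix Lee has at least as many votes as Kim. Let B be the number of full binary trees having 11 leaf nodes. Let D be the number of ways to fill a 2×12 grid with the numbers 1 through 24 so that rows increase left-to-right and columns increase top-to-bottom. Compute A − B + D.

Ballot sequences with n votes each where one side never trails are Dyck words, counted by C_n; here n = 3. So A = C_3 = 5.
Full binary trees with 11 leaves have 11−1 = 10 internal nodes, so there are C_10 of them. So B = C_10 = 16796.
Standard Young tableaux of shape 2×n are counted by C_n; here n = 12. So D = C_12 = 208012.
A − B + D = 5 − 16796 + 208012 = 191221.

191221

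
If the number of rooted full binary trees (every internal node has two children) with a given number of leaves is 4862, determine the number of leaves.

10

Full binary trees with L leaves are counted by C_{L−1}; 4862 = C_9.
So the index is 9, and the number of leaves is 9 + 1 = 10.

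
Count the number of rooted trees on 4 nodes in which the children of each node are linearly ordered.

5

A rooted plane tree on 4 nodes has 3 edges, and such trees are counted by C_3.
C_3 = C(6,3)/4 = 20/4 = 5.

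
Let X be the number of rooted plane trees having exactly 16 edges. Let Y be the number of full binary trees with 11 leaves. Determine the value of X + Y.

A rooted plane tree with 16 edges has 17 nodes, and the count is C_16. So X = C_16 = 35357670.
A full binary tree with L leaves has L−1 internal nodes and is counted by C_{L−1}; L = 11 gives C_10. So Y = C_10 = 16796.
X + Y = 35357670 + 16796 = 35374466.

35374466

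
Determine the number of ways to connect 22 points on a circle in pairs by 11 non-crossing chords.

58786

Non-crossing perfect matchings of 2n points on a circle are counted by C_n; with 22 points, n = 11.
C_11 = C(22,11)/12 = 705432/12 = 58786.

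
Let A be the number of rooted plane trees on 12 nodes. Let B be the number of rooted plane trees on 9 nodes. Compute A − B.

Rooted ordered (plane) trees on m nodes have m−1 edges and are counted by C_{m−1}; m = 12 gives C_11. So A = C_11 = 58786.
A rooted plane tree on 9 nodes has 8 edges, and such trees are counted by C_8. So B = C_8 = 1430.
A − B = 58786 − 1430 = 57356.

57356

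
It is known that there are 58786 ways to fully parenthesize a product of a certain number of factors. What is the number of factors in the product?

12

Parenthesizations of m factors are counted by C_{m−1}; 58786 = C_11.
So the index is 11, and the number of factors is 11 + 1 = 12.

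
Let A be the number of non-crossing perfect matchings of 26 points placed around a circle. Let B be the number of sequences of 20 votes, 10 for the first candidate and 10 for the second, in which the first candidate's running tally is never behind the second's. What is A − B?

726104

Pairing 26 circle points by 13 non-crossing chords gives C_13 matchings. So A = C_13 = 742900.
Ballot sequences with n votes each where one side never trails are Dyck words, counted by C_n; here n = 10. So B = C_10 = 16796.
A − B = 742900 − 16796 = 726104.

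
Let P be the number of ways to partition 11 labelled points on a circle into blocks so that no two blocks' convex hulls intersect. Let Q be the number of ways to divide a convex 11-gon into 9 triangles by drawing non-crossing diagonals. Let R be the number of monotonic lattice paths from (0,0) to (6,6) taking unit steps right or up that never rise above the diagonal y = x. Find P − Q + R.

The non-crossing partitions of [11] form a lattice of size C_11. So P = C_11 = 58786.
A convex 11-gon is triangulated into 9 triangles, and the number of such triangulations is the Catalan number C_{11−2} = C_9. So Q = C_9 = 4862.
Monotone paths in an n×n grid that stay weakly below the diagonal are counted by C_n; here n = 6. So R = C_6 = 132.
P − Q + R = 58786 − 4862 + 132 = 54056.

54056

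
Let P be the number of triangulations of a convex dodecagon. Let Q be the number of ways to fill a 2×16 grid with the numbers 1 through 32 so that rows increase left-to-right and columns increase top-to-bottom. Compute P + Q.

35374466

The number of triangulations of a 12-gon is the Catalan number C_10 (index = sides − 2). So P = C_10 = 16796.
By the hook-length formula (or a Dyck-path bijection), SYT of shape 2×16 number C_16. So Q = C_16 = 35357670.
P + Q = 16796 + 35357670 = 35374466.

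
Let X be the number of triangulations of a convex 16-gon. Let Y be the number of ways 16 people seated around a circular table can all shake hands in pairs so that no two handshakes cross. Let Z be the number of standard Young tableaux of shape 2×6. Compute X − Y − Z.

The number of triangulations of a 16-gon is the Catalan number C_14 (index = sides − 2). So X = C_14 = 2674440.
With 16 = 2·8 people, non-crossing handshake pairings are non-crossing perfect matchings on a circle, counted by C_8. So Y = C_8 = 1430.
By the hook-length formula (or a Dyck-path bijection), SYT of shape 2×6 number C_6. So Z = C_6 = 132.
X − Y − Z = 2674440 − 1430 − 132 = 2672878.

2672878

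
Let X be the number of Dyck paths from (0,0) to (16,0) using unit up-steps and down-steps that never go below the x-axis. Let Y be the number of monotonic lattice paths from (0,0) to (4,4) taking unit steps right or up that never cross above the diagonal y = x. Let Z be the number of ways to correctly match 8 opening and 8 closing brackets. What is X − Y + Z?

A Dyck path with 8 up-steps and 8 down-steps has semilength 8, so there are C_8 of them. So X = C_8 = 1430.
Sub-diagonal monotone paths from (0,0) to (4,4) biject with Dyck paths of semilength 4, giving C_4. So Y = C_4 = 14.
With 8 pairs the number of balanced bracket strings is the Catalan number C_8. So Z = C_8 = 1430.
X − Y + Z = 1430 − 14 + 1430 = 2846.

2846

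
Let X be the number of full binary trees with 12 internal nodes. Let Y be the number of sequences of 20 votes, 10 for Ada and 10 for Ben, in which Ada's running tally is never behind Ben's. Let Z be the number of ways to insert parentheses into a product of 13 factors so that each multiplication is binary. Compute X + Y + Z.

The number of full binary trees on 12 internal nodes is the Catalan number C_12. So X = C_12 = 208012.
Reading a vote for the leader as '(' and for the other as ')' turns such a sequence into a balanced string of 10 pairs, so the count is C_10. So Y = C_10 = 16796.
Parenthesizations of m factors correspond to full binary trees with m leaves, counted by C_{m−1}; m = 13 gives C_12. So Z = C_12 = 208012.
X + Y + Z = 208012 + 16796 + 208012 = 432820.

432820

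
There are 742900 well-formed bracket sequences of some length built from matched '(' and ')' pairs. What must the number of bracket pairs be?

13

Balanced strings of n bracket-pairs are counted by C_n; 742900 = C_13.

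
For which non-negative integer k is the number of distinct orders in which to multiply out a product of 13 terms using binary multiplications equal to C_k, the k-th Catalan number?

12

Bracketing 13 factors into binary products is counted by C_{13−1} = C_12.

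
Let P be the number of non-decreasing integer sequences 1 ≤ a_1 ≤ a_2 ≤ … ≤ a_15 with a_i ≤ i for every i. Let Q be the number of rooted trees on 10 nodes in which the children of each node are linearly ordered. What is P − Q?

Weakly increasing sequences with a_i ≤ i biject with Dyck paths of semilength 15, so there are C_15. So P = C_15 = 9694845.
Rooted ordered (plane) trees on m nodes have m−1 edges and are counted by C_{m−1}; m = 10 gives C_9. So Q = C_9 = 4862.
P − Q = 9694845 − 4862 = 9689983.

9689983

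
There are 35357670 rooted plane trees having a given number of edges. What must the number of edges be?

Rooted ordered trees with n edges are counted by C_n. Since C_16 = 35357670, the index is 16.

16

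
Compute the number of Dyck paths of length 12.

Dyck paths of semilength n (length 2n) are counted by C_n; here n = 6.
C_6 = C_5 · 2(2·5+1)/(5+2) = 42 · 22/7 = 132.

132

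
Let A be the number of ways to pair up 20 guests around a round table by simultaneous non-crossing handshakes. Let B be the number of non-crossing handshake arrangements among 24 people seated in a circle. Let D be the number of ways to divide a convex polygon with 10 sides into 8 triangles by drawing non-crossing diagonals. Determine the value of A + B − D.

Non-crossing handshake pairings of 2n people are counted by C_n; 20 people gives n = 10. So A = C_10 = 16796.
Non-crossing handshake pairings of 2n people are counted by C_n; 24 people gives n = 12. So B = C_12 = 208012.
Triangulations of a convex m-gon are counted by C_{m−2}; with m = 10 this is C_8. So D = C_8 = 1430.
A + B − D = 16796 + 208012 − 1430 = 223378.

223378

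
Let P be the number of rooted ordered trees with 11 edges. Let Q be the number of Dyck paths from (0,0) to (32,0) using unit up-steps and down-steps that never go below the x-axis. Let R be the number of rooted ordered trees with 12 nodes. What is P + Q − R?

Rooted ordered trees with n edges are counted by C_n; here n = 11. So P = C_11 = 58786.
A Dyck path with 16 up-steps and 16 down-steps has semilength 16, so there are C_16 of them. So Q = C_16 = 35357670.
Rooted ordered (plane) trees on m nodes have m−1 edges and are counted by C_{m−1}; m = 12 gives C_11. So R = C_11 = 58786.
P + Q − R = 58786 + 35357670 − 58786 = 35357670.

35357670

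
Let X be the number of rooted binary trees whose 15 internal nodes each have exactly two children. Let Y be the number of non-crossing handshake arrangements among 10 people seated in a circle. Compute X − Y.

The number of full binary trees on 15 internal nodes is the Catalan number C_15. So X = C_15 = 9694845.
With 10 = 2·5 people, non-crossing handshake pairings are non-crossing perfect matchings on a circle, counted by C_5. So Y = C_5 = 42.
X − Y = 9694845 − 42 = 9694803.

9694803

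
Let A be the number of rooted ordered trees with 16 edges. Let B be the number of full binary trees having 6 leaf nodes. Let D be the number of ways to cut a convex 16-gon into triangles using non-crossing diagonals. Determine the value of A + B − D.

A rooted plane tree with 16 edges has 17 nodes, and the count is C_16. So A = C_16 = 35357670.
A full binary tree with L leaves has L−1 internal nodes and is counted by C_{L−1}; L = 6 gives C_5. So B = C_5 = 42.
Triangulations of a convex m-gon are counted by C_{m−2}; with m = 16 this is C_14. So D = C_14 = 2674440.
A + B − D = 35357670 + 42 − 2674440 = 32683272.

32683272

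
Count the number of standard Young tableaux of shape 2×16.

By the hook-length formula (or a Dyck-path bijection), SYT of shape 2×16 number C_16.
C_16 = C_15 · 2(2·15+1)/(15+2) = 9694845 · 62/17 = 35357670.

35357670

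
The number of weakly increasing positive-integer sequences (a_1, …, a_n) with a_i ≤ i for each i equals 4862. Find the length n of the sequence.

9

Such sub-staircase sequences of length n are counted by C_n; 4862 = C_9.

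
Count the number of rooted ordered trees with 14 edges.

2674440

A rooted plane tree with 14 edges has 15 nodes, and the count is C_14.
C_14 = 2674440.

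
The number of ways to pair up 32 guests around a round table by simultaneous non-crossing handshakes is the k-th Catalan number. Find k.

With 32 = 2·16 people, non-crossing handshake pairings are non-crossing perfect matchings on a circle, counted by C_16.

16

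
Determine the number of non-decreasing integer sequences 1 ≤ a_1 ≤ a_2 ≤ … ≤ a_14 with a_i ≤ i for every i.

2674440

Such sub-staircase sequences of length n are counted by C_n; here n = 14.
C_14 = C(28,14)/15 = 40116600/15 = 2674440.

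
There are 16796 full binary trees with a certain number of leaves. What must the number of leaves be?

11

Full binary trees with L leaves are counted by C_{L−1}. Since C_10 = 16796, the index is 10.
So the index is 10, and the number of leaves is 10 + 1 = 11.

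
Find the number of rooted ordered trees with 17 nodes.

35357670

A rooted plane tree on 17 nodes has 16 edges, and such trees are counted by C_16.
C_16 = 35357670.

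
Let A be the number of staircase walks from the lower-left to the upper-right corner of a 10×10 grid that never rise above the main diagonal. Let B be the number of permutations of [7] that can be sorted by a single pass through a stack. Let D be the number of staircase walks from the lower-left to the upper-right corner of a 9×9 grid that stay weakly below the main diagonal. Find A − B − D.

Sub-diagonal monotone paths from (0,0) to (10,10) biject with Dyck paths of semilength 10, giving C_10. So A = C_10 = 16796.
By Knuth's characterisation, the stack-sortable permutations of length 7 are the 231-avoiders, numbering C_7. So B = C_7 = 429.
Sub-diagonal monotone paths from (0,0) to (9,9) biject with Dyck paths of semilength 9, giving C_9. So D = C_9 = 4862.
A − B − D = 16796 − 429 − 4862 = 11505.

11505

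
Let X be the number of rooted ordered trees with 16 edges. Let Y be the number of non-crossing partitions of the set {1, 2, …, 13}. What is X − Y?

34614770

A rooted plane tree with 16 edges has 17 nodes, and the count is C_16. So X = C_16 = 35357670.
Non-crossing partitions of an n-element set are counted by C_n; here n = 13. So Y = C_13 = 742900.
X − Y = 35357670 − 742900 = 34614770.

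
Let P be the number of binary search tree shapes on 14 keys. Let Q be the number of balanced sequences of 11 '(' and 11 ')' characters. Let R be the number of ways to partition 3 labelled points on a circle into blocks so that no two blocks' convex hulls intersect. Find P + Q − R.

Binary trees (left/right distinguished) on n nodes are counted by C_n; here n = 14. So P = C_14 = 2674440.
A balanced arrangement of 11 bracket pairs is a Dyck word of semilength 11, so the count is C_11. So Q = C_11 = 58786.
Non-crossing partitions of an n-element set are counted by C_n; here n = 3. So R = C_3 = 5.
P + Q − R = 2674440 + 58786 − 5 = 2733221.

2733221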